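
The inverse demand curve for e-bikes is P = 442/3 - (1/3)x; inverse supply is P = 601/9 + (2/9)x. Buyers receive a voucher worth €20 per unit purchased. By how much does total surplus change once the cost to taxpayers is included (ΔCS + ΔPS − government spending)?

Pre-subsidy: 442/3 - (1/3)x = 601/9 + (2/9)x gives x* = 145 and P* = 99.
With the rebate, buyers effectively pay Pb = Ps − 20, where Ps is the price sellers receive.
On the curves, Pb = 442/3 - (1/3)x and Ps = 601/9 + (2/9)x; the wedge Ps − Pb = 20 gives 601/9 + (2/9)x − (442/3 - (1/3)x) = 20, so x' = 181.
Then Pb = 442/3 − (1/3)·181 = 87 and Ps = 601/9 + (2/9)·181 = 107.
ΔCS = ½(145 + 181)(99 − 87) = 1956; ΔPS = ½(145 + 181)(107 − 99) = 1304.
Government spending = 20 × 181 = 3620.
Net change = 1956 + 1304 − 3620 = -360. The loss equals the DWL triangle ½·20·36.

Net change in total surplus = -€360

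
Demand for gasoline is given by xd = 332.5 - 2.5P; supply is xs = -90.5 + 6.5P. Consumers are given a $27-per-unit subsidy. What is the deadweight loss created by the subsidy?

Deadweight loss = $658.125

Pre-subsidy: 332.5 - 2.5P = -90.5 + 6.5P gives P* = 47, x* = 215.
With the rebate, buyers effectively pay Pb = Ps − 27, where Ps is the price sellers receive.
Demand in terms of Ps becomes xd = 332.5 − 2.5(Ps − 27) = 400 - 2.5Ps. Setting this equal to supply: 400 - 2.5Ps = -90.5 + 6.5Ps, so Ps = 54.5.
Buyers pay Pb = 54.5 − 27 = 27.5; x' = -90.5 + 6.5·54.5 = 263.75.
The subsidy expands output by 263.75 − 215 = 48.75 past the efficient level; on those units the gap between marginal cost and willingness to pay runs from 0 up to 27.
DWL = ½ × 27 × 48.75 = 658.125.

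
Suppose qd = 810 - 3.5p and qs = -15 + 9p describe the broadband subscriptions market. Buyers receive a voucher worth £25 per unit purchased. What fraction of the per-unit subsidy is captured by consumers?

Pre-subsidy: 810 - 3.5p = -15 + 9p gives p* = 66, q* = 579.
With the rebate, buyers effectively pay pb = ps − 25, where ps is the price sellers receive.
Demand in terms of ps becomes qd = 810 − 3.5(ps − 25) = 897.5 - 3.5ps. Setting this equal to supply: 897.5 - 3.5ps = -15 + 9ps, so ps = 73.
Buyers pay pb = 73 − 25 = 48; q' = -15 + 9·73 = 642.
Buyers' price falls by p* − pb = 66 − 48 = 18; sellers' price rises by ps − p* = 73 − 66 = 7.
So consumers capture 18/25 = 0.72 of each unit of subsidy.

Consumer share = 0.72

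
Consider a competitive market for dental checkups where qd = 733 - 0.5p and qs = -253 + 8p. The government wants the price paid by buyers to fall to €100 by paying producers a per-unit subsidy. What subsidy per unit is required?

Required subsidy s = €17 per unit

At a buyer price of 100, quantity demanded is 733 − 0.5·100 = 683.
Sellers supply 683 only when they receive ps with -253 + 8·ps = 683, i.e. ps = 117.
s = ps − pb = 117 − 100 = 17.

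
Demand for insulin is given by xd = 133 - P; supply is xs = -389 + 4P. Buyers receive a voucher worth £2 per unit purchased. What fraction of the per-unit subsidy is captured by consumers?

Consumer share = 0.8

Pre-subsidy: 133 - P = -389 + 4P gives P* = 104.4, x* = 28.6.
With the rebate, buyers effectively pay Pb = Ps − 2, where Ps is the price sellers receive.
Demand in terms of Ps becomes xd = 133 − 1(Ps − 2) = 135 - Ps. Setting this equal to supply: 135 - Ps = -389 + 4Ps, so Ps = 104.8.
Buyers pay Pb = 104.8 − 2 = 102.8; x' = -389 + 4·104.8 = 30.2.
Buyers' price falls by P* − Pb = 104.4 − 102.8 = 1.6; sellers' price rises by Ps − P* = 104.8 − 104.4 = 0.4.
So consumers capture 1.6/2 = 0.8 of each unit of subsidy.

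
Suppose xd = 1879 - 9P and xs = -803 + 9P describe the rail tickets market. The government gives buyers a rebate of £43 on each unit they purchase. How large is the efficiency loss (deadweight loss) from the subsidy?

Pre-subsidy: 1879 - 9P = -803 + 9P gives P* = 149, x* = 538.
With the rebate, buyers effectively pay Pb = Ps − 43, where Ps is the price sellers receive.
Demand in terms of Ps becomes xd = 1879 − 9(Ps − 43) = 2266 - 9Ps. Setting this equal to supply: 2266 - 9Ps = -803 + 9Ps, so Ps = 170.5.
Buyers pay Pb = 170.5 − 43 = 127.5; x' = -803 + 9·170.5 = 731.5.
The subsidy expands output by 731.5 − 538 = 193.5 past the efficient level; on those units the gap between marginal cost and willingness to pay runs from 0 up to 43.
DWL = ½ × 43 × 193.5 = 4160.25.

Deadweight loss = £4160.25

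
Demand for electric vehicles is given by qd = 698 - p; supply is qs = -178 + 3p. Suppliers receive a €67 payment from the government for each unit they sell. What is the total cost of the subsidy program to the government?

Pre-subsidy: 698 - p = -178 + 3p gives p* = 219, q* = 479.
With the subsidy, sellers receive ps = pb + 67 for each unit, where pb is the price buyers pay.
Supply in terms of pb becomes qs = -178 + 3(pb + 67) = 23 + 3pb. Setting this equal to demand: 698 - pb = 23 + 3pb, so pb = 168.75.
Sellers receive ps = 168.75 + 67 = 235.75; q' = 698 − 1·168.75 = 529.25.
Government outlay = subsidy × quantity = 67 × 529.25 = 35459.75.

Government cost = €35459.75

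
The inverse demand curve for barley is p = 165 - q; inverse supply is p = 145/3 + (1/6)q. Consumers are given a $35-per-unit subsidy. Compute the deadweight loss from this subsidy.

Deadweight loss = $525

Pre-subsidy: 165 - q = 145/3 + (1/6)q gives q* = 100 and p* = 65.
With the rebate, buyers effectively pay pb = ps − 35, where ps is the price sellers receive.
On the curves, pb = 165 - q and ps = 145/3 + (1/6)q; the wedge ps − pb = 35 gives 145/3 + (1/6)q − (165 - q) = 35, so q' = 130.
Then pb = 165 − 1·130 = 35 and ps = 145/3 + (1/6)·130 = 70.
The subsidy expands output by 130 − 100 = 30 past the efficient level; on those units the gap between marginal cost and willingness to pay runs from 0 up to 35.
DWL = ½ × 35 × 30 = 525.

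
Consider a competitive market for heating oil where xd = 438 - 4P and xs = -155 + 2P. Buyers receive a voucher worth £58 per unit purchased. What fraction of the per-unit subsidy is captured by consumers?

Pre-subsidy: 438 - 4P = -155 + 2P gives P* = 593/6, x* = 128/3.
With the rebate, buyers effectively pay Pb = Ps − 58, where Ps is the price sellers receive.
Demand in terms of Ps becomes xd = 438 − 4(Ps − 58) = 670 - 4Ps. Setting this equal to supply: 670 - 4Ps = -155 + 2Ps, so Ps = 137.5.
Buyers pay Pb = 137.5 − 58 = 79.5; x' = -155 + 2·137.5 = 120.
Buyers' price falls by P* − Pb = 593/6 − 79.5 = 58/3; sellers' price rises by Ps − P* = 137.5 − 593/6 = 116/3.
So consumers capture (58/3)/58 = 1/3 of each unit of subsidy.

Consumer share = 1/3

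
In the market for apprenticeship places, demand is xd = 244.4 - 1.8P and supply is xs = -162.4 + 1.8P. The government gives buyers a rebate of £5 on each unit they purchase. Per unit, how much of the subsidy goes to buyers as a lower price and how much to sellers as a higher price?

Pre-subsidy: 244.4 - 1.8P = -162.4 + 1.8P gives P* = 113, x* = 41.
With the rebate, buyers effectively pay Pb = Ps − 5, where Ps is the price sellers receive.
Demand in terms of Ps becomes xd = 244.4 − 1.8(Ps − 5) = 253.4 - 1.8Ps. Setting this equal to supply: 253.4 - 1.8Ps = -162.4 + 1.8Ps, so Ps = 115.5.
Buyers pay Pb = 115.5 − 5 = 110.5; x' = -162.4 + 1.8·115.5 = 45.5.
Buyers' price falls by P* − Pb = 113 − 110.5 = 2.5; sellers' price rises by Ps − P* = 115.5 − 113 = 2.5.

Buyers gain £2.5 per unit; sellers gain £2.5 per unit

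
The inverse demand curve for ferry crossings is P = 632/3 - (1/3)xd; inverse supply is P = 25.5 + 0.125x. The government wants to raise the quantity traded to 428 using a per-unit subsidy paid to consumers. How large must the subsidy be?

At x = 428, from the demand curve buyers pay Pb = 632/3 − (1/3)·428 = 68; from the supply curve sellers need Ps = 25.5 + 0.125·428 = 79.
The subsidy must fill the gap: s = Ps − Pb = 79 − 68 = 11.

Required subsidy s = 11 per unit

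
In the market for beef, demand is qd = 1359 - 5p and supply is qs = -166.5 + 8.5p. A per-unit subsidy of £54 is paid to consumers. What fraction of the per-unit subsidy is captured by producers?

Producer share = 10/27

Pre-subsidy: 1359 - 5p = -166.5 + 8.5p gives p* = 113, q* = 794.
With the rebate, buyers effectively pay pb = ps − 54, where ps is the price sellers receive.
Demand in terms of ps becomes qd = 1359 − 5(ps − 54) = 1629 - 5ps. Setting this equal to supply: 1629 - 5ps = -166.5 + 8.5ps, so ps = 133.
Buyers pay pb = 133 − 54 = 79; q' = -166.5 + 8.5·133 = 964.
Buyers' price falls by p* − pb = 113 − 79 = 34; sellers' price rises by ps − p* = 133 − 113 = 20.
So producers capture 20/54 = 10/27 of each unit of subsidy.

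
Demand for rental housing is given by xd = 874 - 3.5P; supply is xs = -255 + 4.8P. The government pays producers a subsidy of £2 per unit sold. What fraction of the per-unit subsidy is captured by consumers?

Consumer share = 48/83

Pre-subsidy: 874 - 3.5P = -255 + 4.8P gives P* = 11290/83, x* = 33027/83.
With the subsidy, sellers receive Ps = Pb + 2 for each unit, where Pb is the price buyers pay.
Supply in terms of Pb becomes xs = -255 + 4.8(Pb + 2) = -245.4 + 4.8Pb. Setting this equal to demand: 874 - 3.5Pb = -245.4 + 4.8Pb, so Pb = 11194/83.
Sellers receive Ps = 11194/83 + 2 = 11360/83; x' = 874 − 3.5·(11194/83) = 33363/83.
Buyers' price falls by P* − Pb = 11290/83 − 11194/83 = 96/83; sellers' price rises by Ps − P* = 11360/83 − 11290/83 = 70/83.
So consumers capture (96/83)/2 = 48/83 of each unit of subsidy.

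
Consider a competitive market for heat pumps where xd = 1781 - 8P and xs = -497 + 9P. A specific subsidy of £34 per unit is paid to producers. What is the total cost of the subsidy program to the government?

Government cost = £29002

Pre-subsidy: 1781 - 8P = -497 + 9P gives P* = 134, x* = 709.
With the subsidy, sellers receive Ps = Pb + 34 for each unit, where Pb is the price buyers pay.
Supply in terms of Pb becomes xs = -497 + 9(Pb + 34) = -191 + 9Pb. Setting this equal to demand: 1781 - 8Pb = -191 + 9Pb, so Pb = 116.
Sellers receive Ps = 116 + 34 = 150; x' = 1781 − 8·116 = 853.
Government outlay = subsidy × quantity = 34 × 853 = 29002.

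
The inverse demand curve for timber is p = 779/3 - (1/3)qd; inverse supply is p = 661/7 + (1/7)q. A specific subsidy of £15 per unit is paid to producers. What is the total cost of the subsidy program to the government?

Government cost = £5677.5

Pre-subsidy: 779/3 - (1/3)q = 661/7 + (1/7)q gives q* = 347 and p* = 144.
With the subsidy, sellers receive ps = pb + 15 for each unit, where pb is the price buyers pay.
On the curves, pb = 779/3 - (1/3)q and ps = 661/7 + (1/7)q; the wedge ps − pb = 15 gives 661/7 + (1/7)q − (779/3 - (1/3)q) = 15, so q' = 378.5.
Then pb = 779/3 − (1/3)·378.5 = 133.5 and ps = 661/7 + (1/7)·378.5 = 148.5.
Government outlay = subsidy × quantity = 15 × 378.5 = 5677.5.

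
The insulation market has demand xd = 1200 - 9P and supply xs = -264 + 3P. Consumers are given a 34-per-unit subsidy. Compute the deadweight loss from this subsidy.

Pre-subsidy: 1200 - 9P = -264 + 3P gives P* = 122, x* = 102.
With the rebate, buyers effectively pay Pb = Ps − 34, where Ps is the price sellers receive.
Demand in terms of Ps becomes xd = 1200 − 9(Ps − 34) = 1506 - 9Ps. Setting this equal to supply: 1506 - 9Ps = -264 + 3Ps, so Ps = 147.5.
Buyers pay Pb = 147.5 − 34 = 113.5; x' = -264 + 3·147.5 = 178.5.
The subsidy expands output by 178.5 − 102 = 76.5 past the efficient level; on those units the gap between marginal cost and willingness to pay runs from 0 up to 34.
DWL = ½ × 34 × 76.5 = 1300.5.

Deadweight loss = 1300.5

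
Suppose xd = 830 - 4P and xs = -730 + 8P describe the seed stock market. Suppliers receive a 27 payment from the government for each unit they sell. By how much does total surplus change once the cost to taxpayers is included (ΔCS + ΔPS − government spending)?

Pre-subsidy: 830 - 4P = -730 + 8P gives P* = 130, x* = 310.
With the subsidy, sellers receive Ps = Pb + 27 for each unit, where Pb is the price buyers pay.
Supply in terms of Pb becomes xs = -730 + 8(Pb + 27) = -514 + 8Pb. Setting this equal to demand: 830 - 4Pb = -514 + 8Pb, so Pb = 112.
Sellers receive Ps = 112 + 27 = 139; x' = 830 − 4·112 = 382.
ΔCS = ½(310 + 382)(130 − 112) = 6228; ΔPS = ½(310 + 382)(139 − 130) = 3114.
Government spending = 27 × 382 = 10314.
Net change = 6228 + 3114 − 10314 = -972. The loss equals the DWL triangle ½·27·72.

Net change in total surplus = -972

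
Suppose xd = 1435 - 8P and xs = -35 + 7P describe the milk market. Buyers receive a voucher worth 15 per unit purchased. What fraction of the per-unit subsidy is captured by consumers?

Consumer share = 7/15

Pre-subsidy: 1435 - 8P = -35 + 7P gives P* = 98, x* = 651.
With the rebate, buyers effectively pay Pb = Ps − 15, where Ps is the price sellers receive.
Demand in terms of Ps becomes xd = 1435 − 8(Ps − 15) = 1555 - 8Ps. Setting this equal to supply: 1555 - 8Ps = -35 + 7Ps, so Ps = 106.
Buyers pay Pb = 106 − 15 = 91; x' = -35 + 7·106 = 707.
Buyers' price falls by P* − Pb = 98 − 91 = 7; sellers' price rises by Ps − P* = 106 − 98 = 8.
So consumers capture 7/15 = 7/15 of each unit of subsidy.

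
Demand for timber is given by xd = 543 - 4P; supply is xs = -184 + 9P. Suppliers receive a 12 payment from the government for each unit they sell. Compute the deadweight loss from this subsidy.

Pre-subsidy: 543 - 4P = -184 + 9P gives P* = 727/13, x* = 4151/13.
With the subsidy, sellers receive Ps = Pb + 12 for each unit, where Pb is the price buyers pay.
Supply in terms of Pb becomes xs = -184 + 9(Pb + 12) = -76 + 9Pb. Setting this equal to demand: 543 - 4Pb = -76 + 9Pb, so Pb = 619/13.
Sellers receive Ps = 619/13 + 12 = 775/13; x' = 543 − 4·(619/13) = 4583/13.
The subsidy expands output by 4583/13 − 4151/13 = 432/13 past the efficient level; on those units the gap between marginal cost and willingness to pay runs from 0 up to 12.
DWL = ½ × 12 × 432/13 = 2592/13.

Deadweight loss = 2592/13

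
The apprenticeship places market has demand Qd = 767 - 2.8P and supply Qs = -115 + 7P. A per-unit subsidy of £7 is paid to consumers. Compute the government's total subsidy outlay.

Pre-subsidy: 767 - 2.8P = -115 + 7P gives P* = 90, Q* = 515.
With the rebate, buyers effectively pay Pb = Ps − 7, where Ps is the price sellers receive.
Demand in terms of Ps becomes Qd = 767 − 2.8(Ps − 7) = 786.6 - 2.8Ps. Setting this equal to supply: 786.6 - 2.8Ps = -115 + 7Ps, so Ps = 92.
Buyers pay Pb = 92 − 7 = 85; Q' = -115 + 7·92 = 529.
Government outlay = subsidy × quantity = 7 × 529 = 3703.

Government cost = £3703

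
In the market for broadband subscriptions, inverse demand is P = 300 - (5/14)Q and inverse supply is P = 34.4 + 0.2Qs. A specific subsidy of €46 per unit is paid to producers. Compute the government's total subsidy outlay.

Government cost = 1003352/39

Pre-subsidy: 300 - (5/14)Q = 34.4 + 0.2Q gives Q* = 18592/39 and P* = 5060/39.
With the subsidy, sellers receive Ps = Pb + 46 for each unit, where Pb is the price buyers pay.
On the curves, Pb = 300 - (5/14)Q and Ps = 34.4 + 0.2Q; the wedge Ps − Pb = 46 gives 34.4 + 0.2Q − (300 - (5/14)Q) = 46, so Q' = 21812/39.
Then Pb = 300 − (5/14)·(21812/39) = 3910/39 and Ps = 34.4 + 0.2·(21812/39) = 5704/39.
Government outlay = subsidy × quantity = 46 × 21812/39 = 1003352/39.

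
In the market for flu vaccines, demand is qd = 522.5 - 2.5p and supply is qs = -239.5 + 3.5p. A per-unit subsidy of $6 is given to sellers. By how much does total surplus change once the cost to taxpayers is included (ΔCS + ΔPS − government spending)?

Pre-subsidy: 522.5 - 2.5p = -239.5 + 3.5p gives p* = 127, q* = 205.
With the subsidy, sellers receive ps = pb + 6 for each unit, where pb is the price buyers pay.
Supply in terms of pb becomes qs = -239.5 + 3.5(pb + 6) = -218.5 + 3.5pb. Setting this equal to demand: 522.5 - 2.5pb = -218.5 + 3.5pb, so pb = 123.5.
Sellers receive ps = 123.5 + 6 = 129.5; q' = 522.5 − 2.5·123.5 = 213.75.
ΔCS = ½(205 + 213.75)(127 − 123.5) = 732.8125; ΔPS = ½(205 + 213.75)(129.5 − 127) = 523.4375.
Government spending = 6 × 213.75 = 1282.5.
Net change = 732.8125 + 523.4375 − 1282.5 = -26.25. The loss equals the DWL triangle ½·6·8.75.

Net change in total surplus = -$26.25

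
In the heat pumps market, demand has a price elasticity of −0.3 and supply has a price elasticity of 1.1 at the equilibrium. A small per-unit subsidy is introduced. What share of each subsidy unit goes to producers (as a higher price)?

For a small subsidy around the equilibrium, the benefit split depends on the relative slopes, which at a point are proportional to the elasticities.
Buyer share = εs/(εs + |εd|) = 1.1/(1.1 + 0.3) = 11/14; seller share = |εd|/(εs + |εd|) = 3/14.
So producers capture 3/14 of the subsidy.

Producer share = 3/14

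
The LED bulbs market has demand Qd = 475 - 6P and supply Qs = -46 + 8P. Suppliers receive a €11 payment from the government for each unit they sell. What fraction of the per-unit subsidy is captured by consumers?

Pre-subsidy: 475 - 6P = -46 + 8P gives P* = 521/14, Q* = 1762/7.
With the subsidy, sellers receive Ps = Pb + 11 for each unit, where Pb is the price buyers pay.
Supply in terms of Pb becomes Qs = -46 + 8(Pb + 11) = 42 + 8Pb. Setting this equal to demand: 475 - 6Pb = 42 + 8Pb, so Pb = 433/14.
Sellers receive Ps = 433/14 + 11 = 587/14; Q' = 475 − 6·(433/14) = 2026/7.
Buyers' price falls by P* − Pb = 521/14 − 433/14 = 44/7; sellers' price rises by Ps − P* = 587/14 − 521/14 = 33/7.
So consumers capture (44/7)/11 = 4/7 of each unit of subsidy.

Consumer share = 4/7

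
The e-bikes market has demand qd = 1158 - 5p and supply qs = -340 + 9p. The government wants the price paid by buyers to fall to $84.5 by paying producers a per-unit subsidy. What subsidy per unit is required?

At a buyer price of 84.5, quantity demanded is 1158 − 5·84.5 = 735.5.
Sellers supply 735.5 only when they receive ps with -340 + 9·ps = 735.5, i.e. ps = 119.5.
s = ps − pb = 119.5 − 84.5 = 35.

Required subsidy s = $35 per unit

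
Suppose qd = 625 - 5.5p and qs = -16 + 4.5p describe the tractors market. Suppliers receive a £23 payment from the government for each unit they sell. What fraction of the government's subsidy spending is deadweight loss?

Pre-subsidy: 625 - 5.5p = -16 + 4.5p gives p* = 64.1, q* = 272.45.
With the subsidy, sellers receive ps = pb + 23 for each unit, where pb is the price buyers pay.
Supply in terms of pb becomes qs = -16 + 4.5(pb + 23) = 87.5 + 4.5pb. Setting this equal to demand: 625 - 5.5pb = 87.5 + 4.5pb, so pb = 53.75.
Sellers receive ps = 53.75 + 23 = 76.75; q' = 625 − 5.5·53.75 = 329.375.
ΔCS = ½(272.45 + 329.375)(64.1 − 53.75) = 3114.444375; ΔPS = ½(272.45 + 329.375)(76.75 − 64.1) = 3806.543125.
Government spending = 23 × 329.375 = 7575.625.
DWL = ½ × 23 × (329.375 − 272.45) = 654.6375; fraction = 654.6375 / 7575.625 = 2277/26350.

DWL / government spending = 2277/26350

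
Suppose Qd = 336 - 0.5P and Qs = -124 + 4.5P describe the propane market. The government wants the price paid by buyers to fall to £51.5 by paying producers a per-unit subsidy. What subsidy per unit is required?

At a buyer price of 51.5, quantity demanded is 336 − 0.5·51.5 = 310.25.
Sellers supply 310.25 only when they receive Ps with -124 + 4.5·Ps = 310.25, i.e. Ps = 96.5.
s = Ps − Pb = 96.5 − 51.5 = 45.

Required subsidy s = £45 per unit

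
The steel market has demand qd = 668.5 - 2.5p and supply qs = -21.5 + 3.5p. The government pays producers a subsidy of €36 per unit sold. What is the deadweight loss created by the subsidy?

Deadweight loss = €945

Pre-subsidy: 668.5 - 2.5p = -21.5 + 3.5p gives p* = 115, q* = 381.
With the subsidy, sellers receive ps = pb + 36 for each unit, where pb is the price buyers pay.
Supply in terms of pb becomes qs = -21.5 + 3.5(pb + 36) = 104.5 + 3.5pb. Setting this equal to demand: 668.5 - 2.5pb = 104.5 + 3.5pb, so pb = 94.
Sellers receive ps = 94 + 36 = 130; q' = 668.5 − 2.5·94 = 433.5.
The subsidy expands output by 433.5 − 381 = 52.5 past the efficient level; on those units the gap between marginal cost and willingness to pay runs from 0 up to 36.
DWL = ½ × 36 × 52.5 = 945.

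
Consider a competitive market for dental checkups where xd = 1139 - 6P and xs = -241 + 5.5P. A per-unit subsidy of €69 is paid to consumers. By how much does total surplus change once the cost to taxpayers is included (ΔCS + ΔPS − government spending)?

Net change in total surplus = -€6831

Pre-subsidy: 1139 - 6P = -241 + 5.5P gives P* = 120, x* = 419.
With the rebate, buyers effectively pay Pb = Ps − 69, where Ps is the price sellers receive.
Demand in terms of Ps becomes xd = 1139 − 6(Ps − 69) = 1553 - 6Ps. Setting this equal to supply: 1553 - 6Ps = -241 + 5.5Ps, so Ps = 156.
Buyers pay Pb = 156 − 69 = 87; x' = -241 + 5.5·156 = 617.
ΔCS = ½(419 + 617)(120 − 87) = 17094; ΔPS = ½(419 + 617)(156 − 120) = 18648.
Government spending = 69 × 617 = 42573.
Net change = 17094 + 18648 − 42573 = -6831. The loss equals the DWL triangle ½·69·198.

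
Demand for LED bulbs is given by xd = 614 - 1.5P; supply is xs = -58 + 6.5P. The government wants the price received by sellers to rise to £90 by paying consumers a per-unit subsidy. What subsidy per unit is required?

Required subsidy s = £32 per unit

At a seller price of 90, quantity supplied is -58 + 6.5·90 = 527.
Buyers absorb 527 only when they pay Pb with 614 − 1.5·Pb = 527, i.e. Pb = 58.
s = Ps − Pb = 90 − 58 = 32.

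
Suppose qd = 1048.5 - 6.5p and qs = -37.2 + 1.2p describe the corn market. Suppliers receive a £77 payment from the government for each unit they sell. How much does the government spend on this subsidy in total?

Government cost = £16170

Pre-subsidy: 1048.5 - 6.5p = -37.2 + 1.2p gives p* = 141, q* = 132.
With the subsidy, sellers receive ps = pb + 77 for each unit, where pb is the price buyers pay.
Supply in terms of pb becomes qs = -37.2 + 1.2(pb + 77) = 55.2 + 1.2pb. Setting this equal to demand: 1048.5 - 6.5pb = 55.2 + 1.2pb, so pb = 129.
Sellers receive ps = 129 + 77 = 206; q' = 1048.5 − 6.5·129 = 210.
Government outlay = subsidy × quantity = 77 × 210 = 16170.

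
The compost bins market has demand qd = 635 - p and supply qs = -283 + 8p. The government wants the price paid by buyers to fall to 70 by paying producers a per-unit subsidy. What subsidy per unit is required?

Required subsidy s = 36 per unit

At a buyer price of 70, quantity demanded is 635 − 1·70 = 565.
Sellers supply 565 only when they receive ps with -283 + 8·ps = 565, i.e. ps = 106.
s = ps − pb = 106 − 70 = 36.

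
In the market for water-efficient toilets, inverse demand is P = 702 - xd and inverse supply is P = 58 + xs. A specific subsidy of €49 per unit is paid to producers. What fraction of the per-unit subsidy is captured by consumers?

Pre-subsidy: 702 - x = 58 + x gives x* = 322 and P* = 380.
With the subsidy, sellers receive Ps = Pb + 49 for each unit, where Pb is the price buyers pay.
On the curves, Pb = 702 - x and Ps = 58 + x; the wedge Ps − Pb = 49 gives 58 + x − (702 - x) = 49, so x' = 346.5.
Then Pb = 702 − 1·346.5 = 355.5 and Ps = 58 + 1·346.5 = 404.5.
Buyers' price falls by P* − Pb = 380 − 355.5 = 24.5; sellers' price rises by Ps − P* = 404.5 − 380 = 24.5.
So consumers capture 24.5/49 = 0.5 of each unit of subsidy.

Consumer share = 0.5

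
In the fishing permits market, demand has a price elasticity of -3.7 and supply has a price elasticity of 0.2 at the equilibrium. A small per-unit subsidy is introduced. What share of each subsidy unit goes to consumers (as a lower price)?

Consumer share = 2/39

For a small subsidy around the equilibrium, the benefit split depends on the relative slopes, which at a point are proportional to the elasticities.
Buyer share = εs/(εs + |εd|) = 0.2/(0.2 + 3.7) = 2/39; seller share = |εd|/(εs + |εd|) = 37/39.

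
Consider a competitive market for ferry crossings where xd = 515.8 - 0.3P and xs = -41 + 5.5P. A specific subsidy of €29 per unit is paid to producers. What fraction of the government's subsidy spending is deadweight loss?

Pre-subsidy: 515.8 - 0.3P = -41 + 5.5P gives P* = 96, x* = 487.
With the subsidy, sellers receive Ps = Pb + 29 for each unit, where Pb is the price buyers pay.
Supply in terms of Pb becomes xs = -41 + 5.5(Pb + 29) = 118.5 + 5.5Pb. Setting this equal to demand: 515.8 - 0.3Pb = 118.5 + 5.5Pb, so Pb = 68.5.
Sellers receive Ps = 68.5 + 29 = 97.5; x' = 515.8 − 0.3·68.5 = 495.25.
ΔCS = ½(487 + 495.25)(96 − 68.5) = 13505.9375; ΔPS = ½(487 + 495.25)(97.5 − 96) = 736.6875.
Government spending = 29 × 495.25 = 14362.25.
DWL = ½ × 29 × (495.25 − 487) = 119.625; fraction = 119.625 / 14362.25 = 33/3962.

DWL / government spending = 33/3962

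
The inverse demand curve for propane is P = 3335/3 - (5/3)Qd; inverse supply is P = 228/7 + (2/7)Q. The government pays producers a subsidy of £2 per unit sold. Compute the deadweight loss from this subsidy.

Deadweight loss = 42/41

Pre-subsidy: 3335/3 - (5/3)Q = 228/7 + (2/7)Q gives Q* = 22661/41 and P* = 7810/41.
With the subsidy, sellers receive Ps = Pb + 2 for each unit, where Pb is the price buyers pay.
On the curves, Pb = 3335/3 - (5/3)Q and Ps = 228/7 + (2/7)Q; the wedge Ps − Pb = 2 gives 228/7 + (2/7)Q − (3335/3 - (5/3)Q) = 2, so Q' = 22703/41.
Then Pb = 3335/3 − (5/3)·(22703/41) = 7740/41 and Ps = 228/7 + (2/7)·(22703/41) = 7822/41.
The subsidy expands output by 22703/41 − 22661/41 = 42/41 past the efficient level; on those units the gap between marginal cost and willingness to pay runs from 0 up to 2.
DWL = ½ × 2 × 42/41 = 42/41.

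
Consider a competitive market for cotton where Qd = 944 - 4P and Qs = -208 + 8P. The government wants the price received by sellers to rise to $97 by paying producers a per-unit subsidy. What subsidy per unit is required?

At a seller price of 97, quantity supplied is -208 + 8·97 = 568.
Buyers absorb 568 only when they pay Pb with 944 − 4·Pb = 568, i.e. Pb = 94.
s = Ps − Pb = 97 − 94 = 3.

Required subsidy s = $3 per unit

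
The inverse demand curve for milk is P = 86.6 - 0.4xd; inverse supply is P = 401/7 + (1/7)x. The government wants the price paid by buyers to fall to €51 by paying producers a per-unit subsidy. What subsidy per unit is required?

At a buyer price of 51, quantity demanded is 216.5 − 2.5·51 = 89.
Sellers supply 89 only when they receive Ps = 401/7 + (1/7)·89 = 70.
s = Ps − Pb = 70 − 51 = 19.

Required subsidy s = €19 per unit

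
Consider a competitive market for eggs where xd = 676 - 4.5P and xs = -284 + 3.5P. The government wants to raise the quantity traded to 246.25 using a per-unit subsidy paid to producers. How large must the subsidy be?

Required subsidy s = 56 per unit

At x = 246.25, invert demand for the buyer price: Pb = (676 − 246.25)/4.5 = 95.5; invert supply for the seller price: Ps = (246.25 − (-284))/3.5 = 151.5.
The subsidy must fill the gap: s = Ps − Pb = 151.5 − 95.5 = 56.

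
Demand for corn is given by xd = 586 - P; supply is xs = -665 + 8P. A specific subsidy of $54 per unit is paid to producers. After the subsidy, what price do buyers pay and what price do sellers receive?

Pre-subsidy: 586 - P = -665 + 8P gives P* = 139, x* = 447.
With the subsidy, sellers receive Ps = Pb + 54 for each unit, where Pb is the price buyers pay.
Supply in terms of Pb becomes xs = -665 + 8(Pb + 54) = -233 + 8Pb. Setting this equal to demand: 586 - Pb = -233 + 8Pb, so Pb = 91.
Sellers receive Ps = 91 + 54 = 145; x' = 586 − 1·91 = 495.

Buyers pay $91; sellers receive $145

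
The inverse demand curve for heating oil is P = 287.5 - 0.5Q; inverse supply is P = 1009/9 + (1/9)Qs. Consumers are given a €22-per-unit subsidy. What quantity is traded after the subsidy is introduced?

Pre-subsidy: 287.5 - 0.5Q = 1009/9 + (1/9)Q gives Q* = 287 and P* = 144.
With the rebate, buyers effectively pay Pb = Ps − 22, where Ps is the price sellers receive.
On the curves, Pb = 287.5 - 0.5Q and Ps = 1009/9 + (1/9)Q; the wedge Ps − Pb = 22 gives 1009/9 + (1/9)Q − (287.5 - 0.5Q) = 22, so Q' = 323.
Then Pb = 287.5 − 0.5·323 = 126 and Ps = 1009/9 + (1/9)·323 = 148.

Q' = 323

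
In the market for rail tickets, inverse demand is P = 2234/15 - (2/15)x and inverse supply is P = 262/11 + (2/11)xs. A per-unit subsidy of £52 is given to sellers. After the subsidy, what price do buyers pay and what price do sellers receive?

Buyers pay £74; sellers receive £126

Pre-subsidy: 2234/15 - (2/15)x = 262/11 + (2/11)x gives x* = 397 and P* = 96.
With the subsidy, sellers receive Ps = Pb + 52 for each unit, where Pb is the price buyers pay.
On the curves, Pb = 2234/15 - (2/15)x and Ps = 262/11 + (2/11)x; the wedge Ps − Pb = 52 gives 262/11 + (2/11)x − (2234/15 - (2/15)x) = 52, so x' = 562.
Then Pb = 2234/15 − (2/15)·562 = 74 and Ps = 262/11 + (2/11)·562 = 126.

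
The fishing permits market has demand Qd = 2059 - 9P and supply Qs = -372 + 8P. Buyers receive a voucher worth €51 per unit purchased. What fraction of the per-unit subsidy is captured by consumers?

Consumer share = 8/17

Pre-subsidy: 2059 - 9P = -372 + 8P gives P* = 143, Q* = 772.
With the rebate, buyers effectively pay Pb = Ps − 51, where Ps is the price sellers receive.
Demand in terms of Ps becomes Qd = 2059 − 9(Ps − 51) = 2518 - 9Ps. Setting this equal to supply: 2518 - 9Ps = -372 + 8Ps, so Ps = 170.
Buyers pay Pb = 170 − 51 = 119; Q' = -372 + 8·170 = 988.
Buyers' price falls by P* − Pb = 143 − 119 = 24; sellers' price rises by Ps − P* = 170 − 143 = 27.
So consumers capture 24/51 = 8/17 of each unit of subsidy.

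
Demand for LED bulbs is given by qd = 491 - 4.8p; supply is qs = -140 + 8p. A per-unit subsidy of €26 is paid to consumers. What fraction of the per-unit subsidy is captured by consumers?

Consumer share = 0.625

Pre-subsidy: 491 - 4.8p = -140 + 8p gives p* = 49.296875, q* = 254.375.
With the rebate, buyers effectively pay pb = ps − 26, where ps is the price sellers receive.
Demand in terms of ps becomes qd = 491 − 4.8(ps − 26) = 615.8 - 4.8ps. Setting this equal to supply: 615.8 - 4.8ps = -140 + 8ps, so ps = 59.046875.
Buyers pay pb = 59.046875 − 26 = 33.046875; q' = -140 + 8·59.046875 = 332.375.
Buyers' price falls by p* − pb = 49.296875 − 33.046875 = 16.25; sellers' price rises by ps − p* = 59.046875 − 49.296875 = 9.75.
So consumers capture 16.25/26 = 0.625 of each unit of subsidy.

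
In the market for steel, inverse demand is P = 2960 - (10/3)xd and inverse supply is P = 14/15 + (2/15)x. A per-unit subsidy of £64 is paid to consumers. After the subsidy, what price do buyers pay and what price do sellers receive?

Buyers pay 2075/39; sellers receive 4571/39

Pre-subsidy: 2960 - (10/3)x = 14/15 + (2/15)x gives x* = 22193/26 and P* = 4475/39.
With the rebate, buyers effectively pay Pb = Ps − 64, where Ps is the price sellers receive.
On the curves, Pb = 2960 - (10/3)x and Ps = 14/15 + (2/15)x; the wedge Ps − Pb = 64 gives 14/15 + (2/15)x − (2960 - (10/3)x) = 64, so x' = 22673/26.
Then Pb = 2960 − (10/3)·(22673/26) = 2075/39 and Ps = 14/15 + (2/15)·(22673/26) = 4571/39.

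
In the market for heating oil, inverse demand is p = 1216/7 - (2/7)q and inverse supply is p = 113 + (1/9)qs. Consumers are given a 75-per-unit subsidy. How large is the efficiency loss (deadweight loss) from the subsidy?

Deadweight loss = 7087.5

Pre-subsidy: 1216/7 - (2/7)q = 113 + (1/9)q gives q* = 153 and p* = 130.
With the rebate, buyers effectively pay pb = ps − 75, where ps is the price sellers receive.
On the curves, pb = 1216/7 - (2/7)q and ps = 113 + (1/9)q; the wedge ps − pb = 75 gives 113 + (1/9)q − (1216/7 - (2/7)q) = 75, so q' = 342.
Then pb = 1216/7 − (2/7)·342 = 76 and ps = 113 + (1/9)·342 = 151.
The subsidy expands output by 342 − 153 = 189 past the efficient level; on those units the gap between marginal cost and willingness to pay runs from 0 up to 75.
DWL = ½ × 75 × 189 = 7087.5.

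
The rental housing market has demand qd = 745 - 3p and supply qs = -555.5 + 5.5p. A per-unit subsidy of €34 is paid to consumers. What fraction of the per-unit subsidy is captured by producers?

Producer share = 6/17

Pre-subsidy: 745 - 3p = -555.5 + 5.5p gives p* = 153, q* = 286.
With the rebate, buyers effectively pay pb = ps − 34, where ps is the price sellers receive.
Demand in terms of ps becomes qd = 745 − 3(ps − 34) = 847 - 3ps. Setting this equal to supply: 847 - 3ps = -555.5 + 5.5ps, so ps = 165.
Buyers pay pb = 165 − 34 = 131; q' = -555.5 + 5.5·165 = 352.
Buyers' price falls by p* − pb = 153 − 131 = 22; sellers' price rises by ps − p* = 165 − 153 = 12.
So producers capture 12/34 = 6/17 of each unit of subsidy.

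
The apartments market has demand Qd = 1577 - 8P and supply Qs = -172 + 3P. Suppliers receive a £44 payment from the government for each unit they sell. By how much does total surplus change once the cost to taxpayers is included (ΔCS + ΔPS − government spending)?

Net change in total surplus = -£2112

Pre-subsidy: 1577 - 8P = -172 + 3P gives P* = 159, Q* = 305.
With the subsidy, sellers receive Ps = Pb + 44 for each unit, where Pb is the price buyers pay.
Supply in terms of Pb becomes Qs = -172 + 3(Pb + 44) = -40 + 3Pb. Setting this equal to demand: 1577 - 8Pb = -40 + 3Pb, so Pb = 147.
Sellers receive Ps = 147 + 44 = 191; Q' = 1577 − 8·147 = 401.
ΔCS = ½(305 + 401)(159 − 147) = 4236; ΔPS = ½(305 + 401)(191 − 159) = 11296.
Government spending = 44 × 401 = 17644.
Net change = 4236 + 11296 − 17644 = -2112. The loss equals the DWL triangle ½·44·96.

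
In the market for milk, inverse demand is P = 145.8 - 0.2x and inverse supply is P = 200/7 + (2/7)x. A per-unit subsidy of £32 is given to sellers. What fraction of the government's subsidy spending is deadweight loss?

Pre-subsidy: 145.8 - 0.2x = 200/7 + (2/7)x gives x* = 4103/17 and P* = 1658/17.
With the subsidy, sellers receive Ps = Pb + 32 for each unit, where Pb is the price buyers pay.
On the curves, Pb = 145.8 - 0.2x and Ps = 200/7 + (2/7)x; the wedge Ps − Pb = 32 gives 200/7 + (2/7)x − (145.8 - 0.2x) = 32, so x' = 5223/17.
Then Pb = 145.8 − 0.2·(5223/17) = 1434/17 and Ps = 200/7 + (2/7)·(5223/17) = 1978/17.
ΔCS = ½(4103/17 + 5223/17)(1658/17 − 1434/17) = 1044512/289; ΔPS = ½(4103/17 + 5223/17)(1978/17 − 1658/17) = 1492160/289.
Government spending = 32 × 5223/17 = 167136/17.
DWL = ½ × 32 × (5223/17 − 4103/17) = 17920/17; fraction = (17920/17) / (167136/17) = 560/5223.

DWL / government spending = 560/5223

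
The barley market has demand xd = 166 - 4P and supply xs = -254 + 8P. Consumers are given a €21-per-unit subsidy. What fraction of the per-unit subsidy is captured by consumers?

Consumer share = 2/3

Pre-subsidy: 166 - 4P = -254 + 8P gives P* = 35, x* = 26.
With the rebate, buyers effectively pay Pb = Ps − 21, where Ps is the price sellers receive.
Demand in terms of Ps becomes xd = 166 − 4(Ps − 21) = 250 - 4Ps. Setting this equal to supply: 250 - 4Ps = -254 + 8Ps, so Ps = 42.
Buyers pay Pb = 42 − 21 = 21; x' = -254 + 8·42 = 82.
Buyers' price falls by P* − Pb = 35 − 21 = 14; sellers' price rises by Ps − P* = 42 − 35 = 7.
So consumers capture 14/21 = 2/3 of each unit of subsidy.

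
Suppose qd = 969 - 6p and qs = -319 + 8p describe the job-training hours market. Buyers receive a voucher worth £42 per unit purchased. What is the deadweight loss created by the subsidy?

Pre-subsidy: 969 - 6p = -319 + 8p gives p* = 92, q* = 417.
With the rebate, buyers effectively pay pb = ps − 42, where ps is the price sellers receive.
Demand in terms of ps becomes qd = 969 − 6(ps − 42) = 1221 - 6ps. Setting this equal to supply: 1221 - 6ps = -319 + 8ps, so ps = 110.
Buyers pay pb = 110 − 42 = 68; q' = -319 + 8·110 = 561.
The subsidy expands output by 561 − 417 = 144 past the efficient level; on those units the gap between marginal cost and willingness to pay runs from 0 up to 42.
DWL = ½ × 42 × 144 = 3024.

Deadweight loss = £3024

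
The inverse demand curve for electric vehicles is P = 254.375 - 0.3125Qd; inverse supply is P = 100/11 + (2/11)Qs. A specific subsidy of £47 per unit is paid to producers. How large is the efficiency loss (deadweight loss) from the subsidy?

Pre-subsidy: 254.375 - 0.3125Q = 100/11 + (2/11)Q gives Q* = 14390/29 and P* = 2880/29.
With the subsidy, sellers receive Ps = Pb + 47 for each unit, where Pb is the price buyers pay.
On the curves, Pb = 254.375 - 0.3125Q and Ps = 100/11 + (2/11)Q; the wedge Ps − Pb = 47 gives 100/11 + (2/11)Q − (254.375 - 0.3125Q) = 47, so Q' = 51442/87.
Then Pb = 254.375 − 0.3125·(51442/87) = 6055/87 and Ps = 100/11 + (2/11)·(51442/87) = 10144/87.
The subsidy expands output by 51442/87 − 14390/29 = 8272/87 past the efficient level; on those units the gap between marginal cost and willingness to pay runs from 0 up to 47.
DWL = ½ × 47 × 8272/87 = 194392/87.

Deadweight loss = 194392/87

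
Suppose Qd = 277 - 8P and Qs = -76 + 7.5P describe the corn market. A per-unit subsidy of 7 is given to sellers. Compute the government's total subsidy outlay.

Pre-subsidy: 277 - 8P = -76 + 7.5P gives P* = 706/31, Q* = 2939/31.
With the subsidy, sellers receive Ps = Pb + 7 for each unit, where Pb is the price buyers pay.
Supply in terms of Pb becomes Qs = -76 + 7.5(Pb + 7) = -23.5 + 7.5Pb. Setting this equal to demand: 277 - 8Pb = -23.5 + 7.5Pb, so Pb = 601/31.
Sellers receive Ps = 601/31 + 7 = 818/31; Q' = 277 − 8·(601/31) = 3779/31.
Government outlay = subsidy × quantity = 7 × 3779/31 = 26453/31.

Government cost = 26453/31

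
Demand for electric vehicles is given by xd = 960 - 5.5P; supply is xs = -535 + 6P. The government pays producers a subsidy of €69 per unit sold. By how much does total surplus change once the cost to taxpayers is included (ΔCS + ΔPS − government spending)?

Net change in total surplus = -€6831

Pre-subsidy: 960 - 5.5P = -535 + 6P gives P* = 130, x* = 245.
With the subsidy, sellers receive Ps = Pb + 69 for each unit, where Pb is the price buyers pay.
Supply in terms of Pb becomes xs = -535 + 6(Pb + 69) = -121 + 6Pb. Setting this equal to demand: 960 - 5.5Pb = -121 + 6Pb, so Pb = 94.
Sellers receive Ps = 94 + 69 = 163; x' = 960 − 5.5·94 = 443.
ΔCS = ½(245 + 443)(130 − 94) = 12384; ΔPS = ½(245 + 443)(163 − 130) = 11352.
Government spending = 69 × 443 = 30567.
Net change = 12384 + 11352 − 30567 = -6831. The loss equals the DWL triangle ½·69·198.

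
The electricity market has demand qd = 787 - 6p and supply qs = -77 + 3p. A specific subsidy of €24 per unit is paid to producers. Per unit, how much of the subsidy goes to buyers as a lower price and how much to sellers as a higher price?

Pre-subsidy: 787 - 6p = -77 + 3p gives p* = 96, q* = 211.
With the subsidy, sellers receive ps = pb + 24 for each unit, where pb is the price buyers pay.
Supply in terms of pb becomes qs = -77 + 3(pb + 24) = -5 + 3pb. Setting this equal to demand: 787 - 6pb = -5 + 3pb, so pb = 88.
Sellers receive ps = 88 + 24 = 112; q' = 787 − 6·88 = 259.
Buyers' price falls by p* − pb = 96 − 88 = 8; sellers' price rises by ps − p* = 112 − 96 = 16.

Buyers gain €8 per unit; sellers gain €16 per unit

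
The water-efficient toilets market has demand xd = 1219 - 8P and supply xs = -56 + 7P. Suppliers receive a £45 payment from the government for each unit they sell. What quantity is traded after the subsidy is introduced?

Pre-subsidy: 1219 - 8P = -56 + 7P gives P* = 85, x* = 539.
With the subsidy, sellers receive Ps = Pb + 45 for each unit, where Pb is the price buyers pay.
Supply in terms of Pb becomes xs = -56 + 7(Pb + 45) = 259 + 7Pb. Setting this equal to demand: 1219 - 8Pb = 259 + 7Pb, so Pb = 64.
Sellers receive Ps = 64 + 45 = 109; x' = 1219 − 8·64 = 707.

x' = 707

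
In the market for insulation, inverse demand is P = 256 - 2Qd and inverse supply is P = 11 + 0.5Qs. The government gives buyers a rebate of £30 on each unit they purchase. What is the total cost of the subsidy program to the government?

Government cost = £3300

Pre-subsidy: 256 - 2Q = 11 + 0.5Q gives Q* = 98 and P* = 60.
With the rebate, buyers effectively pay Pb = Ps − 30, where Ps is the price sellers receive.
On the curves, Pb = 256 - 2Q and Ps = 11 + 0.5Q; the wedge Ps − Pb = 30 gives 11 + 0.5Q − (256 - 2Q) = 30, so Q' = 110.
Then Pb = 256 − 2·110 = 36 and Ps = 11 + 0.5·110 = 66.
Government outlay = subsidy × quantity = 30 × 110 = 3300.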